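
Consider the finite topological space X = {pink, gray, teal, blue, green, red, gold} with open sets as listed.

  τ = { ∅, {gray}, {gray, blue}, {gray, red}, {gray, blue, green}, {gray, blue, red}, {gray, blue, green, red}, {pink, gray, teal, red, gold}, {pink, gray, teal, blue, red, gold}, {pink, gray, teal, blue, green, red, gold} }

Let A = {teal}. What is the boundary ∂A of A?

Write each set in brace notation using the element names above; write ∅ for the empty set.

{pink, teal, gold}

interior: largest open inside A is ∅ (from ∅)
cl via duality: int({pink, gray, blue, green, red, gold}) = {gray, blue, green, red}, so X∖{gray, blue, green, red} = {pink, teal, gold}
cl∖int = {pink, teal, gold}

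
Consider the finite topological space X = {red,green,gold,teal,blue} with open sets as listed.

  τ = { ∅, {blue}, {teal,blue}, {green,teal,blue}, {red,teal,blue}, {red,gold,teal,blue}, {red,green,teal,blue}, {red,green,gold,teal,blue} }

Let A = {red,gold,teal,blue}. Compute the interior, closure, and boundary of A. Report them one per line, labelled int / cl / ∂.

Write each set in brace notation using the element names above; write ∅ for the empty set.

int(A) = {red,gold,teal,blue}
cl(A)  = {red,green,gold,teal,blue}
∂A     = {green}

U open, U⊆A: ∅, {blue}, {teal,blue}, {red,teal,blue}, {red,gold,teal,blue}. int(A) = ⋃ = {red,gold,teal,blue}
X∖A={green}, int(X∖A)=∅, hence cl(A)={red,green,gold,teal,blue}
∂A: remove int from cl → {green}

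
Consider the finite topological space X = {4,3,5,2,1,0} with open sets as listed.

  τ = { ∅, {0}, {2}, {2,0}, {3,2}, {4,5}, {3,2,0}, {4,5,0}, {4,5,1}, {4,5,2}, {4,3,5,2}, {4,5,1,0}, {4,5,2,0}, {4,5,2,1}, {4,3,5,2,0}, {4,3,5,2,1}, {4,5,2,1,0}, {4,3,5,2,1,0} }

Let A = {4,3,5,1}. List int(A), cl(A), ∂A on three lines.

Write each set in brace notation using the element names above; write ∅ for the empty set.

opens ⊆ A: ∅, {4,5}, {4,5,1}; union → int = {4,5,1}
complement {2,0}; its interior {2,0}; cl(A) = X∖{2,0} = {4,3,5,1}
boundary = {4,3,5,1} ∖ {4,5,1} = {3}

int(A) = {4,5,1}
cl(A)  = {4,3,5,1}
∂A     = {3}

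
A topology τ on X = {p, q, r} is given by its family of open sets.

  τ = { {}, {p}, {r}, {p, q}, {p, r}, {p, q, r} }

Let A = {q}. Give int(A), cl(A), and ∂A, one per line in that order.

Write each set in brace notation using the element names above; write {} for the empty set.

U open, U⊆A: {}. int(A) = ⋃ = {}
X∖A={p, r}, int(X∖A)={p, r}, hence cl(A)={q}
∂A: remove int from cl → {q}

int(A) = {}
cl(A)  = {q}
∂A     = {q}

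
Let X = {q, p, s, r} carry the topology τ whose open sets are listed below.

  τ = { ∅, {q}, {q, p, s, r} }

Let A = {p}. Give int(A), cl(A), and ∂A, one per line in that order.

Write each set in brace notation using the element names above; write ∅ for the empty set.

int(A) = ∅
cl(A)  = {p, s, r}
∂A     = {p, s, r}

U open, U⊆A: ∅. int(A) = ⋃ = ∅
X∖A={q, s, r}, int(X∖A)={q}, hence cl(A)={p, s, r}
∂A: remove int from cl → {p, s, r}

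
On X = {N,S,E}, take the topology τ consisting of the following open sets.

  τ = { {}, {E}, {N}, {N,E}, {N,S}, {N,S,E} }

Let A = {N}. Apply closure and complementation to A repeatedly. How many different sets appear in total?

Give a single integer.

4

complement {S,E}; its interior {E}; cl(A) = X∖{E} = {N,S}
With k = closure, c = complement:
  1. A     = {N}
  2. kA    = {N,S}
  3. cA    = {S,E}
  4. ckA   = {E}
k, c of each give nothing new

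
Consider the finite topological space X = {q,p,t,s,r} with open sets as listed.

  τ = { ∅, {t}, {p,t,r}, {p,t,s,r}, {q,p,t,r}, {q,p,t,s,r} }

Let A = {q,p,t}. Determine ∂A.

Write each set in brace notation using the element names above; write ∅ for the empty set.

{q,p,s,r}

open subsets of A: ∅, {t}; so int(A) = {t}
closure: X∖int(X∖A) = X∖∅ = {q,p,t,s,r}
∂A = {q,p,t,s,r} minus {t} = {q,p,s,r}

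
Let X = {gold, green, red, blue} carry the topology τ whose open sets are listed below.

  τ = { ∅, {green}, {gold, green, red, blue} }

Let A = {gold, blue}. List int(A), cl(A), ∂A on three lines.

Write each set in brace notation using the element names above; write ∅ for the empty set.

int(A) = ∅
cl(A)  = {gold, red, blue}
∂A     = {gold, red, blue}

interior: largest open inside A is ∅ (from ∅)
cl via duality: int({green, red}) = {green}, so X∖{green} = {gold, red, blue}
cl∖int = {gold, red, blue}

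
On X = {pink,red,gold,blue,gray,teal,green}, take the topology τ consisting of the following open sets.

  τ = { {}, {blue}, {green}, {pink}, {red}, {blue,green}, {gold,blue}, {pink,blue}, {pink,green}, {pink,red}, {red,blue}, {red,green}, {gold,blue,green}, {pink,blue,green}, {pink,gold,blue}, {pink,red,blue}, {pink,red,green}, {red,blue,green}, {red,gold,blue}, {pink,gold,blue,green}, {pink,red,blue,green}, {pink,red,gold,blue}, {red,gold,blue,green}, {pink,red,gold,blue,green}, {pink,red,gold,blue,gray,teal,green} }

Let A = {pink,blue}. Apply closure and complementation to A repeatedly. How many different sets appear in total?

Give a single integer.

X∖A={red,gold,gray,teal,green}, int(X∖A)={red,green}, hence cl(A)={pink,gold,blue,gray,teal}
Orbit (k=closure, c=complement):
  1. A     = {pink,blue}
  2. kA    = {pink,gold,blue,gray,teal}
  3. cA    = {red,gold,gray,teal,green}
  4. ckA   = {red,green}
  5. kckA  = {red,gray,teal,green}
  6. ckckA = {pink,gold,blue}
(closed under both — stop)

6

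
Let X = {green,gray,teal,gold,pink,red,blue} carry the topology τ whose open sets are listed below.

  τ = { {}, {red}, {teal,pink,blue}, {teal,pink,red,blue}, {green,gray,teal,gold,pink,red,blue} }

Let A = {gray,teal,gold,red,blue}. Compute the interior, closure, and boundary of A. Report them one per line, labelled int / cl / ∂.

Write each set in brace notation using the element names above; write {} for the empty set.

open subsets of A: {}, {red}; so int(A) = {red}
closure: X∖int(X∖A) = X∖{} = {green,gray,teal,gold,pink,red,blue}
∂A = {green,gray,teal,gold,pink,red,blue} minus {red} = {green,gray,teal,gold,pink,blue}

int(A) = {red}
cl(A)  = {green,gray,teal,gold,pink,red,blue}
∂A     = {green,gray,teal,gold,pink,blue}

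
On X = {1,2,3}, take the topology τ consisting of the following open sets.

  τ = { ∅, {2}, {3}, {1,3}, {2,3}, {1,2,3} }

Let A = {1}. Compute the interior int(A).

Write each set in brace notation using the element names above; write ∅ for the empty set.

∅

opens ⊆ A: ∅; union → int = ∅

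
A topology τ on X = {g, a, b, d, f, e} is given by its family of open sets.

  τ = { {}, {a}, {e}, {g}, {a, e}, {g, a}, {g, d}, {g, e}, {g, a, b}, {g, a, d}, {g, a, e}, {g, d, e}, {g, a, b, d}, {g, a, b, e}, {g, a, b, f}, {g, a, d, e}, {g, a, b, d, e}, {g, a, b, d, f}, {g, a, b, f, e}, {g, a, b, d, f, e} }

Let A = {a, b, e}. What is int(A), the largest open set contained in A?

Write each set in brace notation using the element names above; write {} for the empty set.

interior: largest open inside A is {a, e} (from {}, {a}, {e}, {a, e})

{a, e}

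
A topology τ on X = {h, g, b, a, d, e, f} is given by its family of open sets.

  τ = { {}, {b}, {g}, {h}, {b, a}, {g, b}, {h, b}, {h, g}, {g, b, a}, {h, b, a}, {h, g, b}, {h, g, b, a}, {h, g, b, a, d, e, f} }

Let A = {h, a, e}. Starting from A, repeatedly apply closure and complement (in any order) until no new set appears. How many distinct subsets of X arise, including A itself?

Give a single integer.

cl via duality: int({g, b, d, f}) = {g, b}, so X∖{g, b} = {h, a, d, e, f}
Write k for closure, c for complement:
  1. A     = {h, a, e}
  2. kA    = {h, a, d, e, f}
  3. cA    = {g, b, d, f}
  4. ckA   = {g, b}
  5. kcA   = {g, b, a, d, e, f}
  6. ckcA  = {h}
  7. kckcA = {h, d, e, f}
  8. ckckcA = {g, b, a}
applying k or c yields no new set

8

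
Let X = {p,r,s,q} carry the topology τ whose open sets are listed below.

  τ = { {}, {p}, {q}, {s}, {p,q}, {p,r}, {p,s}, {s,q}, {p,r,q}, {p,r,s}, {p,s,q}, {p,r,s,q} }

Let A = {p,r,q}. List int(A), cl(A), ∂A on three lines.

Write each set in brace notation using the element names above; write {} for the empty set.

int(A) = {p,r,q}
cl(A)  = {p,r,q}
∂A     = {}

opens ⊆ A: {}, {q}, {p}, {p,r}, {p,q}, {p,r,q}; union → int = {p,r,q}
complement {s}; its interior {s}; cl(A) = X∖{s} = {p,r,q}
boundary = {p,r,q} ∖ {p,r,q} = {}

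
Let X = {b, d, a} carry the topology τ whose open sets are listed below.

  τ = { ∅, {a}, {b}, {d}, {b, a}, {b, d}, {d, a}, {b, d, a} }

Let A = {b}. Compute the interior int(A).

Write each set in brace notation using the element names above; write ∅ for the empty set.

{b}

interior: largest open inside A is {b} (from ∅, {b})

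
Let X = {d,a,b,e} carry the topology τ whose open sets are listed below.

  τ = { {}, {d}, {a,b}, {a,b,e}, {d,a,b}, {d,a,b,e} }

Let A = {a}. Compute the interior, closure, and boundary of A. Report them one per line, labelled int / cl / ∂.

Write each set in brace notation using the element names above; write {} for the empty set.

int(A) = {}
cl(A)  = {a,b,e}
∂A     = {a,b,e}

interior: largest open inside A is {} (from {})
cl via duality: int({d,b,e}) = {d}, so X∖{d} = {a,b,e}
cl∖int = {a,b,e}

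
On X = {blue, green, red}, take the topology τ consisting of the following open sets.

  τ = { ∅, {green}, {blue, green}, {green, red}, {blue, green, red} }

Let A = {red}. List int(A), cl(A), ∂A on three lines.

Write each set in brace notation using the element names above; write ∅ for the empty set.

open subsets of A: ∅; so int(A) = ∅
closure: X∖int(X∖A) = X∖{blue, green} = {red}
∂A = {red} minus ∅ = {red}

int(A) = ∅
cl(A)  = {red}
∂A     = {red}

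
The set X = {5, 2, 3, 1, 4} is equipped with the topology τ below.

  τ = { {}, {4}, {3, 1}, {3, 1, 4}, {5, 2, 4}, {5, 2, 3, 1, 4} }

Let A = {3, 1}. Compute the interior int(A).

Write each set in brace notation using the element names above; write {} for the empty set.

opens ⊆ A: {}, {3, 1}; union → int = {3, 1}

{3, 1}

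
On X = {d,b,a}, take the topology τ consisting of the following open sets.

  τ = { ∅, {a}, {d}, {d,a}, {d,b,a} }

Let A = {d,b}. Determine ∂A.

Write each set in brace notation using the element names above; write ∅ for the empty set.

opens ⊆ A: ∅, {d}; union → int = {d}
complement {a}; its interior {a}; cl(A) = X∖{a} = {d,b}
boundary = {d,b} ∖ {d} = {b}

{b}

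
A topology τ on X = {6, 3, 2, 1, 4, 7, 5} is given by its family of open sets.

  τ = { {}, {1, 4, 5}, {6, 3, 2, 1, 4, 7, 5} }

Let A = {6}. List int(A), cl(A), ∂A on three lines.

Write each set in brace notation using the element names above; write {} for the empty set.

int(A) = {}
cl(A)  = {6, 3, 2, 7}
∂A     = {6, 3, 2, 7}

open subsets of A: {}; so int(A) = {}
closure: X∖int(X∖A) = X∖{1, 4, 5} = {6, 3, 2, 7}
∂A = {6, 3, 2, 7} minus {} = {6, 3, 2, 7}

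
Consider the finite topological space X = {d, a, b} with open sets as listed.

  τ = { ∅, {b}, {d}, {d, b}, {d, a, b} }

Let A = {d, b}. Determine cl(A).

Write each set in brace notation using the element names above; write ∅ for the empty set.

cl via duality: int({a}) = ∅, so X∖∅ = {d, a, b}

{d, a, b}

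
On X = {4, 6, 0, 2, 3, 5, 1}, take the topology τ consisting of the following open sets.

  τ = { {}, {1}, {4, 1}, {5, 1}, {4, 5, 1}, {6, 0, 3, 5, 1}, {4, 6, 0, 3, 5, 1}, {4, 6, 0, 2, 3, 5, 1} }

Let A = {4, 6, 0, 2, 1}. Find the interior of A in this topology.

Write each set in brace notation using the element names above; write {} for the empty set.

{4, 1}

U open, U⊆A: {}, {1}, {4, 1}. int(A) = ⋃ = {4, 1}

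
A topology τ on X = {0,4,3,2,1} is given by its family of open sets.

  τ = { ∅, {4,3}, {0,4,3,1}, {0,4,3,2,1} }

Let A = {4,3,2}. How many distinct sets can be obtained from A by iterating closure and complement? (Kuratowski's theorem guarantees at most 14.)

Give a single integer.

cl via duality: int({0,1}) = ∅, so X∖∅ = {0,4,3,2,1}
Write k for closure, c for complement:
  1. A     = {4,3,2}
  2. kA    = {0,4,3,2,1}
  3. cA    = {0,1}
  4. ckA   = ∅
  5. kcA   = {0,2,1}
  6. ckcA  = {4,3}
applying k or c yields no new set

6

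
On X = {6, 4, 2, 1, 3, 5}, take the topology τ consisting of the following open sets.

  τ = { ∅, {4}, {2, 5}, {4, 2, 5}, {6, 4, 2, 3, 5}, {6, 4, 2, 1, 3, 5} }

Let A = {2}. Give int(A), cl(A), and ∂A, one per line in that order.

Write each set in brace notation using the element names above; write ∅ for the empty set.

int(A) = ∅
cl(A)  = {6, 2, 1, 3, 5}
∂A     = {6, 2, 1, 3, 5}

interior: largest open inside A is ∅ (from ∅)
cl via duality: int({6, 4, 1, 3, 5}) = {4}, so X∖{4} = {6, 2, 1, 3, 5}
cl∖int = {6, 2, 1, 3, 5}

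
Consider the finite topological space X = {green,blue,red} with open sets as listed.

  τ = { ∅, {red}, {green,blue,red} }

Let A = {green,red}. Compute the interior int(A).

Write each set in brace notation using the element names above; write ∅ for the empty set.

open subsets of A: ∅, {red}; so int(A) = {red}

{red}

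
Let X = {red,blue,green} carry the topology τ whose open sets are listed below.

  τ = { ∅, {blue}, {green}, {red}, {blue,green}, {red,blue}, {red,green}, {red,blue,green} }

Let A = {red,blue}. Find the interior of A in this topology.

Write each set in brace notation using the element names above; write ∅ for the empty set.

U open, U⊆A: ∅, {red}, {blue}, {red,blue}. int(A) = ⋃ = {red,blue}

{red,blue}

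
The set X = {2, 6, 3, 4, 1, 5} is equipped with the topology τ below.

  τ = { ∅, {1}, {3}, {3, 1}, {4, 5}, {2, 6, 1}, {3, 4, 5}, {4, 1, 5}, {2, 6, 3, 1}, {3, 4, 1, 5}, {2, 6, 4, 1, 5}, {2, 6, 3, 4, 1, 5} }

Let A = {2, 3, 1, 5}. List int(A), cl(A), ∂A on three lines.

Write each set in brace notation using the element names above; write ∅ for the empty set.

int(A) = {3, 1}
cl(A)  = {2, 6, 3, 4, 1, 5}
∂A     = {2, 6, 4, 5}

opens ⊆ A: ∅, {3}, {1}, {3, 1}; union → int = {3, 1}
complement {6, 4}; its interior ∅; cl(A) = X∖∅ = {2, 6, 3, 4, 1, 5}
boundary = {2, 6, 3, 4, 1, 5} ∖ {3, 1} = {2, 6, 4, 5}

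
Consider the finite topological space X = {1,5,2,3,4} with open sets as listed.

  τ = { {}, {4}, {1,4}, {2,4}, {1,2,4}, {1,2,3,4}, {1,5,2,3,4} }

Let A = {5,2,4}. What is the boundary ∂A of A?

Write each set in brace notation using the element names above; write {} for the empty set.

{1,5,3}

open subsets of A: {}, {4}, {2,4}; so int(A) = {2,4}
closure: X∖int(X∖A) = X∖{} = {1,5,2,3,4}
∂A = {1,5,2,3,4} minus {2,4} = {1,5,3}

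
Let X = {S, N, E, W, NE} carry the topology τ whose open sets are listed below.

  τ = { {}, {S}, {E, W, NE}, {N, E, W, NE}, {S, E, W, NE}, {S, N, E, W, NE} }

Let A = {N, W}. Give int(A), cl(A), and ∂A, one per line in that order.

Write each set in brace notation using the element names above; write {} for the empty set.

interior: largest open inside A is {} (from {})
cl via duality: int({S, E, NE}) = {S}, so X∖{S} = {N, E, W, NE}
cl∖int = {N, E, W, NE}

int(A) = {}
cl(A)  = {N, E, W, NE}
∂A     = {N, E, W, NE}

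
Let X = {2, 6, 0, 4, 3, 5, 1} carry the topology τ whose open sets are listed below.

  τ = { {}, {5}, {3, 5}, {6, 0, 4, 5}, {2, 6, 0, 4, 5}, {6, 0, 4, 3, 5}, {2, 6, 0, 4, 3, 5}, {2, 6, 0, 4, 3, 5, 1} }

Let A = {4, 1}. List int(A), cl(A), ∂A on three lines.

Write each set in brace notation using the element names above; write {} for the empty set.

open subsets of A: {}; so int(A) = {}
closure: X∖int(X∖A) = X∖{3, 5} = {2, 6, 0, 4, 1}
∂A = {2, 6, 0, 4, 1} minus {} = {2, 6, 0, 4, 1}

int(A) = {}
cl(A)  = {2, 6, 0, 4, 1}
∂A     = {2, 6, 0, 4, 1}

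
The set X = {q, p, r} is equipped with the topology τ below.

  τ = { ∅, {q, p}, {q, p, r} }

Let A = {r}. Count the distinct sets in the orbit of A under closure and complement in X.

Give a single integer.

4

X∖A={q, p}, int(X∖A)={q, p}, hence cl(A)={r}
Orbit (k=closure, c=complement):
  1. A     = {r}
  2. cA    = {q, p}
  3. kcA   = {q, p, r}
  4. ckcA  = ∅
(closed under both — stop)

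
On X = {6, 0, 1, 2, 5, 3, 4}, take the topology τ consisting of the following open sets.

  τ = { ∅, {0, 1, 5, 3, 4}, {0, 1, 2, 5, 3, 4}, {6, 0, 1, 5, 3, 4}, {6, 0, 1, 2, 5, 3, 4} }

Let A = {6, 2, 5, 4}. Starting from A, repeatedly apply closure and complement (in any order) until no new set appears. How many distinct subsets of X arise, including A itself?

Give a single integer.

closure: X∖int(X∖A) = X∖∅ = {6, 0, 1, 2, 5, 3, 4}
Let k=closure and c=complement:
  1. A     = {6, 2, 5, 4}
  2. kA    = {6, 0, 1, 2, 5, 3, 4}
  3. cA    = {0, 1, 3}
  4. ckA   = ∅
— saturated at 4

4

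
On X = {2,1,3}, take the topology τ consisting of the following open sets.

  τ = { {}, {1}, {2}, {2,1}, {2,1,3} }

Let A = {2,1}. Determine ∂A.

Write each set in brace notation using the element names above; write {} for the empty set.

{3}

U open, U⊆A: {}, {2}, {1}, {2,1}. int(A) = ⋃ = {2,1}
X∖A={3}, int(X∖A)={}, hence cl(A)={2,1,3}
∂A: remove int from cl → {3}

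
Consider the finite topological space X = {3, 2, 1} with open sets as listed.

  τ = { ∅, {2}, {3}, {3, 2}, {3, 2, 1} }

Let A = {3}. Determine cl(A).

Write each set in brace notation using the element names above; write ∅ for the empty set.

{3, 1}

cl via duality: int({2, 1}) = {2}, so X∖{2} = {3, 1}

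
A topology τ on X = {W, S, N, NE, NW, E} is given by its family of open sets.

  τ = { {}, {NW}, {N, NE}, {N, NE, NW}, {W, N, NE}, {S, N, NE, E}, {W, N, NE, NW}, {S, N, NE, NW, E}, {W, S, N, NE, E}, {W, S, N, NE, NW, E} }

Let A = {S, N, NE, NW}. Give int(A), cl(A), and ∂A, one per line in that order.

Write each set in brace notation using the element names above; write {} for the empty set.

int(A) = {N, NE, NW}
cl(A)  = {W, S, N, NE, NW, E}
∂A     = {W, S, E}

open subsets of A: {}, {NW}, {N, NE}, {N, NE, NW}; so int(A) = {N, NE, NW}
closure: X∖int(X∖A) = X∖{} = {W, S, N, NE, NW, E}
∂A = {W, S, N, NE, NW, E} minus {N, NE, NW} = {W, S, E}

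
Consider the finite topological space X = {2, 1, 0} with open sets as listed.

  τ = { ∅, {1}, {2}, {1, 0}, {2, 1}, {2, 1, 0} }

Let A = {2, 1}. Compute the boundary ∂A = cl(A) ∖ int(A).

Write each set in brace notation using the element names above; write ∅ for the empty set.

opens ⊆ A: ∅, {2}, {1}, {2, 1}; union → int = {2, 1}
complement {0}; its interior ∅; cl(A) = X∖∅ = {2, 1, 0}
boundary = {2, 1, 0} ∖ {2, 1} = {0}

{0}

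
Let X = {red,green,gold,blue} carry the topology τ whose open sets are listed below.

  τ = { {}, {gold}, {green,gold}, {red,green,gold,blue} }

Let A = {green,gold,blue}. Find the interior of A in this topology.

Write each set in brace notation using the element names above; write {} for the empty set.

opens ⊆ A: {}, {gold}, {green,gold}; union → int = {green,gold}

{green,gold}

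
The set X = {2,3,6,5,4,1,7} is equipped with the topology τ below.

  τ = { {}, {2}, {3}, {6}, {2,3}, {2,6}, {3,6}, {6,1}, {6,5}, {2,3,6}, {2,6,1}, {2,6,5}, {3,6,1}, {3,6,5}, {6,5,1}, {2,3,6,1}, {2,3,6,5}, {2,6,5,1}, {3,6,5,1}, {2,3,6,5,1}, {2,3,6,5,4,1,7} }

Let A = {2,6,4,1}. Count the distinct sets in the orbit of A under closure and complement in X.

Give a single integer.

X∖A={3,5,7}, int(X∖A)={3}, hence cl(A)={2,6,5,4,1,7}
Orbit (k=closure, c=complement):
  1. A     = {2,6,4,1}
  2. kA    = {2,6,5,4,1,7}
  3. cA    = {3,5,7}
  4. ckA   = {3}
  5. kcA   = {3,5,4,7}
  6. kckA  = {3,4,7}
  7. ckcA  = {2,6,1}
  8. ckckA = {2,6,5,1}
(closed under both — stop)

8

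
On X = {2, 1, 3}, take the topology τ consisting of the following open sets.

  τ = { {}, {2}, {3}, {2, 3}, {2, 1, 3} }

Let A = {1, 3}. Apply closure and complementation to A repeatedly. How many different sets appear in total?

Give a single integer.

complement {2}; its interior {2}; cl(A) = X∖{2} = {1, 3}
With k = closure, c = complement:
  1. A     = {1, 3}
  2. cA    = {2}
  3. kcA   = {2, 1}
  4. ckcA  = {3}
k, c of each give nothing new

4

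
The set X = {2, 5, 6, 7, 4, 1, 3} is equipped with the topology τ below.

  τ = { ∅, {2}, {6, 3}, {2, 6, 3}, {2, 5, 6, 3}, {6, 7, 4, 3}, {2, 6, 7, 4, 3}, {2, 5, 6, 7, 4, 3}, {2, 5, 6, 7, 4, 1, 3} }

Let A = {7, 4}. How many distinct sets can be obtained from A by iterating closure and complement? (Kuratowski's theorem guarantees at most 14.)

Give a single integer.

X∖A={2, 5, 6, 1, 3}, int(X∖A)={2, 5, 6, 3}, hence cl(A)={7, 4, 1}
Orbit (k=closure, c=complement):
  1. A     = {7, 4}
  2. kA    = {7, 4, 1}
  3. cA    = {2, 5, 6, 1, 3}
  4. ckA   = {2, 5, 6, 3}
  5. kcA   = {2, 5, 6, 7, 4, 1, 3}
  6. ckcA  = ∅
(closed under both — stop)

6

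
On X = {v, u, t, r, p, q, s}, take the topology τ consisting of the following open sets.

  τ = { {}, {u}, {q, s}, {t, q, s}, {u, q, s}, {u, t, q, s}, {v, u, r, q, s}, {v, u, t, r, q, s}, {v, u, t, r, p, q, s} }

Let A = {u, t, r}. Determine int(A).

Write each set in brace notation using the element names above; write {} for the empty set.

interior: largest open inside A is {u} (from {}, {u})

{u}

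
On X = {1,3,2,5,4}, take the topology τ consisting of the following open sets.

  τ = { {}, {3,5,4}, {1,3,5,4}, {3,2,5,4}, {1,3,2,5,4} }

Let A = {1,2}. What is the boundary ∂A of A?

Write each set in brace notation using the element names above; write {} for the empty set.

{1,2}

open subsets of A: {}; so int(A) = {}
closure: X∖int(X∖A) = X∖{3,5,4} = {1,2}
∂A = {1,2} minus {} = {1,2}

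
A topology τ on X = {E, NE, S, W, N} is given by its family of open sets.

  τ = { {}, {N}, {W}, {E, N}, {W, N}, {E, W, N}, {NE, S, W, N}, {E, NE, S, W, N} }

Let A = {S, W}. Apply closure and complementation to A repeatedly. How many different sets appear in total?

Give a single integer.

6

cl via duality: int({E, NE, N}) = {E, N}, so X∖{E, N} = {NE, S, W}
Write k for closure, c for complement:
  1. A     = {S, W}
  2. kA    = {NE, S, W}
  3. cA    = {E, NE, N}
  4. ckA   = {E, N}
  5. kcA   = {E, NE, S, N}
  6. ckcA  = {W}
applying k or c yields no new set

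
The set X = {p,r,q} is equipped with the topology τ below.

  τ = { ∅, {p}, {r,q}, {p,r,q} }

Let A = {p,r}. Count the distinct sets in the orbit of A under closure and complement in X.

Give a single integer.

complement {q}; its interior ∅; cl(A) = X∖∅ = {p,r,q}
With k = closure, c = complement:
  1. A     = {p,r}
  2. kA    = {p,r,q}
  3. cA    = {q}
  4. ckA   = ∅
  5. kcA   = {r,q}
  6. ckcA  = {p}
k, c of each give nothing new

6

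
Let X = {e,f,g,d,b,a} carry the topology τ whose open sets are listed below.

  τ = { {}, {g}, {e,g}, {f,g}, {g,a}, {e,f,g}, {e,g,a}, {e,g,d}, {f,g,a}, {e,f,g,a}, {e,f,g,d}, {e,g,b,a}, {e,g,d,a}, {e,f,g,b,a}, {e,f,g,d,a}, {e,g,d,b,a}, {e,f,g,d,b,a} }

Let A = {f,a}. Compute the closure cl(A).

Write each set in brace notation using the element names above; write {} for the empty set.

cl via duality: int({e,g,d,b}) = {e,g,d}, so X∖{e,g,d} = {f,b,a}

{f,b,a}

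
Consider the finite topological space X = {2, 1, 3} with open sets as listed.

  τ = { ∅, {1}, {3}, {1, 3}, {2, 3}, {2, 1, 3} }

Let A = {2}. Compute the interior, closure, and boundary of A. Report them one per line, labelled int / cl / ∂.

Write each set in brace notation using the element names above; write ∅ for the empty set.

opens ⊆ A: ∅; union → int = ∅
complement {1, 3}; its interior {1, 3}; cl(A) = X∖{1, 3} = {2}
boundary = {2} ∖ ∅ = {2}

int(A) = ∅
cl(A)  = {2}
∂A     = {2}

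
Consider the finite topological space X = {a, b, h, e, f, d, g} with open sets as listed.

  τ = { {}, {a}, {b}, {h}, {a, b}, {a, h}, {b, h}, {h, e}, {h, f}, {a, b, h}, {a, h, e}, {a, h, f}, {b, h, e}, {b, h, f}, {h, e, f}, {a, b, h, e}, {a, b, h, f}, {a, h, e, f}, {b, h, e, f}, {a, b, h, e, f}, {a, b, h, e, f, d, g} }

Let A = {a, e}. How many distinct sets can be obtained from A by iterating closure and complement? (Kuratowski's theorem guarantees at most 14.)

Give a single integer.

8

cl via duality: int({b, h, f, d, g}) = {b, h, f}, so X∖{b, h, f} = {a, e, d, g}
Write k for closure, c for complement:
  1. A     = {a, e}
  2. kA    = {a, e, d, g}
  3. cA    = {b, h, f, d, g}
  4. ckA   = {b, h, f}
  5. kcA   = {b, h, e, f, d, g}
  6. ckcA  = {a}
  7. kckcA = {a, d, g}
  8. ckckcA = {b, h, e, f}
applying k or c yields no new set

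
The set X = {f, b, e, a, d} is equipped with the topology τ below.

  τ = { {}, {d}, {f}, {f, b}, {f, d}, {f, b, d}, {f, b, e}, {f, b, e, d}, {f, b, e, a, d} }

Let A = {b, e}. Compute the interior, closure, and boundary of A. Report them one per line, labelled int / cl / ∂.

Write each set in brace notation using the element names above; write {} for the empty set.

U open, U⊆A: {}. int(A) = ⋃ = {}
X∖A={f, a, d}, int(X∖A)={f, d}, hence cl(A)={b, e, a}
∂A: remove int from cl → {b, e, a}

int(A) = {}
cl(A)  = {b, e, a}
∂A     = {b, e, a}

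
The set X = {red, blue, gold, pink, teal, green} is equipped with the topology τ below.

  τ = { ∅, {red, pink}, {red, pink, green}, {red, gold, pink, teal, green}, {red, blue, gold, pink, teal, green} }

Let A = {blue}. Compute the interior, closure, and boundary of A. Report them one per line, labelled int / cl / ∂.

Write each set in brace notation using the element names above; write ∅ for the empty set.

int(A) = ∅
cl(A)  = {blue}
∂A     = {blue}

U open, U⊆A: ∅. int(A) = ⋃ = ∅
X∖A={red, gold, pink, teal, green}, int(X∖A)={red, gold, pink, teal, green}, hence cl(A)={blue}
∂A: remove int from cl → {blue}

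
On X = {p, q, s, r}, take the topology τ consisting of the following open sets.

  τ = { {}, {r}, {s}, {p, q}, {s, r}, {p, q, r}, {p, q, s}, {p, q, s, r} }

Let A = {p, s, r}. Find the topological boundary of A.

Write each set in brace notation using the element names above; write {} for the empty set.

{p, q}

opens ⊆ A: {}, {r}, {s}, {s, r}; union → int = {s, r}
complement {q}; its interior {}; cl(A) = X∖{} = {p, q, s, r}
boundary = {p, q, s, r} ∖ {s, r} = {p, q}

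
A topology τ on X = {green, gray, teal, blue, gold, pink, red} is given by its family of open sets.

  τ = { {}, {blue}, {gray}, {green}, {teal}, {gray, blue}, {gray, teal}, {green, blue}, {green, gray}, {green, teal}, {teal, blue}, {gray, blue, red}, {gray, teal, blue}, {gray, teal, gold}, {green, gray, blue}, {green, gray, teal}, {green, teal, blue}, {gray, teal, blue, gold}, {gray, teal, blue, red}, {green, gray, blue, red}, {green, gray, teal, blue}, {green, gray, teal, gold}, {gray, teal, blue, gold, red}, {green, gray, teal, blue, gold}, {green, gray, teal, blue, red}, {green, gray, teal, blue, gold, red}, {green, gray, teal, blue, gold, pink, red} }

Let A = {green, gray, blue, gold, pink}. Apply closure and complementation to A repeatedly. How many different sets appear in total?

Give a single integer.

complement {teal, red}; its interior {teal}; cl(A) = X∖{teal} = {green, gray, blue, gold, pink, red}
With k = closure, c = complement:
  1. A     = {green, gray, blue, gold, pink}
  2. kA    = {green, gray, blue, gold, pink, red}
  3. cA    = {teal, red}
  4. ckA   = {teal}
  5. kcA   = {teal, gold, pink, red}
  6. kckA  = {teal, gold, pink}
  7. ckcA  = {green, gray, blue}
  8. ckckA = {green, gray, blue, red}
k, c of each give nothing new

8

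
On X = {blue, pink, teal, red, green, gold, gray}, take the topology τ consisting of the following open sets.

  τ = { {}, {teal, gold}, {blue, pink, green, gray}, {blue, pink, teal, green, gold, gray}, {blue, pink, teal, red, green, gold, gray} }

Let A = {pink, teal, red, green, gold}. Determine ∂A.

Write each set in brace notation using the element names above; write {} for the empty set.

{blue, pink, red, green, gray}

interior: largest open inside A is {teal, gold} (from {}, {teal, gold})
cl via duality: int({blue, gray}) = {}, so X∖{} = {blue, pink, teal, red, green, gold, gray}
cl∖int = {blue, pink, red, green, gray}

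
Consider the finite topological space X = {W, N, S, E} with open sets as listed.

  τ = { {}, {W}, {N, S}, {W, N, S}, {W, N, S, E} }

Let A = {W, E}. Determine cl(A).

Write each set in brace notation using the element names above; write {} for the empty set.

complement {N, S}; its interior {N, S}; cl(A) = X∖{N, S} = {W, E}

{W, E}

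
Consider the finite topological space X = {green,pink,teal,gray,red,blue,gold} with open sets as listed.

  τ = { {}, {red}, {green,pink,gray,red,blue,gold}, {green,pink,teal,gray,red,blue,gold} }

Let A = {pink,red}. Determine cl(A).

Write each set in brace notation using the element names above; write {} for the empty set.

{green,pink,teal,gray,red,blue,gold}

cl via duality: int({green,teal,gray,blue,gold}) = {}, so X∖{} = {green,pink,teal,gray,red,blue,gold}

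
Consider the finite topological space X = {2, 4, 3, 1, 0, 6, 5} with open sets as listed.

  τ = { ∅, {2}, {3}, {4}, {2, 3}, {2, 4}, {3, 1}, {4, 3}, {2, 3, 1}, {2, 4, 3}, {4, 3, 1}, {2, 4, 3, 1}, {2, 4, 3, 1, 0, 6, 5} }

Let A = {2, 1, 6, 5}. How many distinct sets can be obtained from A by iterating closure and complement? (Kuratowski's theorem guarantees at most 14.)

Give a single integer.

complement {4, 3, 0}; its interior {4, 3}; cl(A) = X∖{4, 3} = {2, 1, 0, 6, 5}
With k = closure, c = complement:
  1. A     = {2, 1, 6, 5}
  2. kA    = {2, 1, 0, 6, 5}
  3. cA    = {4, 3, 0}
  4. ckA   = {4, 3}
  5. kcA   = {4, 3, 1, 0, 6, 5}
  6. ckcA  = {2}
  7. kckcA = {2, 0, 6, 5}
  8. ckckcA = {4, 3, 1}
k, c of each give nothing new

8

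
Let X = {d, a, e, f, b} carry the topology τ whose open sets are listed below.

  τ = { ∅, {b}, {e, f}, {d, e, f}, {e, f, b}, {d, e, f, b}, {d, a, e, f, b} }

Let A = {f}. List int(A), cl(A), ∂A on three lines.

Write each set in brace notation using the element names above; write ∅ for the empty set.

U open, U⊆A: ∅. int(A) = ⋃ = ∅
X∖A={d, a, e, b}, int(X∖A)={b}, hence cl(A)={d, a, e, f}
∂A: remove int from cl → {d, a, e, f}

int(A) = ∅
cl(A)  = {d, a, e, f}
∂A     = {d, a, e, f}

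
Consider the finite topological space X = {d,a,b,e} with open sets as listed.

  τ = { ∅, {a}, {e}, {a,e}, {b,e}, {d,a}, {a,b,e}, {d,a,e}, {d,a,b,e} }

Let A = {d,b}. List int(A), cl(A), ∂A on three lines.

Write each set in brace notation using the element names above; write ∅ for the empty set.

int(A) = ∅
cl(A)  = {d,b}
∂A     = {d,b}

U open, U⊆A: ∅. int(A) = ⋃ = ∅
X∖A={a,e}, int(X∖A)={a,e}, hence cl(A)={d,b}
∂A: remove int from cl → {d,b}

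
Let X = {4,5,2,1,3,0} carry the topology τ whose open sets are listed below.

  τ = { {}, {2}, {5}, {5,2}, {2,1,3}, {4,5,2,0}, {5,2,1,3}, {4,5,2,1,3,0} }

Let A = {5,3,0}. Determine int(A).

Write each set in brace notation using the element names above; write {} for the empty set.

{5}

U open, U⊆A: {}, {5}. int(A) = ⋃ = {5}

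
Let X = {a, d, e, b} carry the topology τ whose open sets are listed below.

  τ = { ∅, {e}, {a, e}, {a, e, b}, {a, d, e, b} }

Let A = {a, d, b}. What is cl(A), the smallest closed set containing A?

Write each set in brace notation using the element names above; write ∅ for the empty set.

{a, d, b}

complement {e}; its interior {e}; cl(A) = X∖{e} = {a, d, b}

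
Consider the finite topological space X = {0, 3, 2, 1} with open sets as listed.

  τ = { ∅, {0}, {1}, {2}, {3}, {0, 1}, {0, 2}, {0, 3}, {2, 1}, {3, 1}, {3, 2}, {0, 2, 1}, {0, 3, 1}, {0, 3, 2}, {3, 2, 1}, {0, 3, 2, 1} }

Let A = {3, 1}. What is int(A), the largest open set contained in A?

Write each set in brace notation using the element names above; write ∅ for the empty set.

open subsets of A: ∅, {1}, {3}, {3, 1}; so int(A) = {3, 1}

{3, 1}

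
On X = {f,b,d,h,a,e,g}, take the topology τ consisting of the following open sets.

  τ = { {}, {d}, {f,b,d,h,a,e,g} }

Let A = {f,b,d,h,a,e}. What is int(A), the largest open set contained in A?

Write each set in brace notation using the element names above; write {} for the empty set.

interior: largest open inside A is {d} (from {}, {d})

{d}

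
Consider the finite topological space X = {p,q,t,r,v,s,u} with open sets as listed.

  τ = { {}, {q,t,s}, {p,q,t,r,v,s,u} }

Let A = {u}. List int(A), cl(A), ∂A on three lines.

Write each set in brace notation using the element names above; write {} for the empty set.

opens ⊆ A: {}; union → int = {}
complement {p,q,t,r,v,s}; its interior {q,t,s}; cl(A) = X∖{q,t,s} = {p,r,v,u}
boundary = {p,r,v,u} ∖ {} = {p,r,v,u}

int(A) = {}
cl(A)  = {p,r,v,u}
∂A     = {p,r,v,u}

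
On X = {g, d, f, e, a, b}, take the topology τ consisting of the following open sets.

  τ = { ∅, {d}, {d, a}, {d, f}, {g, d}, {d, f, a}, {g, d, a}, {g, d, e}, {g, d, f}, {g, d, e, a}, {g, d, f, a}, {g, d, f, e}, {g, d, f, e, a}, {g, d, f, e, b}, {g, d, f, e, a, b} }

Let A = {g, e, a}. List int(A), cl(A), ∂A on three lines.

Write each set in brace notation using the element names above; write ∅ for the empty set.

int(A) = ∅
cl(A)  = {g, e, a, b}
∂A     = {g, e, a, b}

opens ⊆ A: ∅; union → int = ∅
complement {d, f, b}; its interior {d, f}; cl(A) = X∖{d, f} = {g, e, a, b}
boundary = {g, e, a, b} ∖ ∅ = {g, e, a, b}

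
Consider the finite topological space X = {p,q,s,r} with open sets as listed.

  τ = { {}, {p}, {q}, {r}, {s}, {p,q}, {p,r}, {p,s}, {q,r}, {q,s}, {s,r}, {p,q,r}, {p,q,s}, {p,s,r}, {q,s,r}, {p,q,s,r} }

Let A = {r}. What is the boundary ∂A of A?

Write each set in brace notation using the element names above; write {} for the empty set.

opens ⊆ A: {}, {r}; union → int = {r}
complement {p,q,s}; its interior {p,q,s}; cl(A) = X∖{p,q,s} = {r}
boundary = {r} ∖ {r} = {}

{}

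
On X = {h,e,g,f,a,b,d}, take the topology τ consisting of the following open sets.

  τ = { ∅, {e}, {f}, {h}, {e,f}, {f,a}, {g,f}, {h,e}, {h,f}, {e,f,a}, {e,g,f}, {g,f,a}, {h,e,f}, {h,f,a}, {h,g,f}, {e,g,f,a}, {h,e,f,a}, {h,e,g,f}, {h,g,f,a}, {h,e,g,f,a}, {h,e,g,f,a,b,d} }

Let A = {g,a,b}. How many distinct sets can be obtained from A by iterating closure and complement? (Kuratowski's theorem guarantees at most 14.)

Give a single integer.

cl via duality: int({h,e,f,d}) = {h,e,f}, so X∖{h,e,f} = {g,a,b,d}
Write k for closure, c for complement:
  1. A     = {g,a,b}
  2. kA    = {g,a,b,d}
  3. cA    = {h,e,f,d}
  4. ckA   = {h,e,f}
  5. kcA   = {h,e,g,f,a,b,d}
  6. ckcA  = ∅
applying k or c yields no new set

6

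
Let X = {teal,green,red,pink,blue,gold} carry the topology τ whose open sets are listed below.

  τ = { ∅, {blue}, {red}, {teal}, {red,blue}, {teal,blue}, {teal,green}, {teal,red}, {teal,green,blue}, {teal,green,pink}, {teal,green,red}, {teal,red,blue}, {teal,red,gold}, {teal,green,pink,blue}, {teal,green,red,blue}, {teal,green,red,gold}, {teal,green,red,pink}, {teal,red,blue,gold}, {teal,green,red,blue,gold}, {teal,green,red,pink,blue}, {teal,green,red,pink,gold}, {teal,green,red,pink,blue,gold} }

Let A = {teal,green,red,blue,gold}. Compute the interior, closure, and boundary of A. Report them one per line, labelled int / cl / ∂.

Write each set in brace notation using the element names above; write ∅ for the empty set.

opens ⊆ A: ∅, {red}, {teal}, {blue}, {teal,green}, {teal,red}, {teal,blue}, {red,blue}, {teal,green,red}, {teal,red,blue}, {teal,red,gold}, {teal,green,blue}, {teal,red,blue,gold}, {teal,green,red,gold}, {teal,green,red,blue}, {teal,green,red,blue,gold}; union → int = {teal,green,red,blue,gold}
complement {pink}; its interior ∅; cl(A) = X∖∅ = {teal,green,red,pink,blue,gold}
boundary = {teal,green,red,pink,blue,gold} ∖ {teal,green,red,blue,gold} = {pink}

int(A) = {teal,green,red,blue,gold}
cl(A)  = {teal,green,red,pink,blue,gold}
∂A     = {pink}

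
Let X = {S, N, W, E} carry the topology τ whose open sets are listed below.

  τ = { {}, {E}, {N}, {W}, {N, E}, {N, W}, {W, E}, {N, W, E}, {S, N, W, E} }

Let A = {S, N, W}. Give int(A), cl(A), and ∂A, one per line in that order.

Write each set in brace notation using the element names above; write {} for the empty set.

int(A) = {N, W}
cl(A)  = {S, N, W}
∂A     = {S}

opens ⊆ A: {}, {N}, {W}, {N, W}; union → int = {N, W}
complement {E}; its interior {E}; cl(A) = X∖{E} = {S, N, W}
boundary = {S, N, W} ∖ {N, W} = {S}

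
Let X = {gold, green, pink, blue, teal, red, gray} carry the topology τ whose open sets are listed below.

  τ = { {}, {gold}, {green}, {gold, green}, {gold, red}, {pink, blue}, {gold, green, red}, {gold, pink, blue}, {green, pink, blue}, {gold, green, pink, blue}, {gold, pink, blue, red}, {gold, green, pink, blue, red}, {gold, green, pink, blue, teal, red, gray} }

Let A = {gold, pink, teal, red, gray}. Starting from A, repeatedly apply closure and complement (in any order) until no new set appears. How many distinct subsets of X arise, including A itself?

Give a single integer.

10

cl via duality: int({green, blue}) = {green}, so X∖{green} = {gold, pink, blue, teal, red, gray}
Write k for closure, c for complement:
  1. A     = {gold, pink, teal, red, gray}
  2. kA    = {gold, pink, blue, teal, red, gray}
  3. cA    = {green, blue}
  4. ckA   = {green}
  5. kcA   = {green, pink, blue, teal, gray}
  6. kckA  = {green, teal, gray}
  7. ckcA  = {gold, red}
  8. ckckA = {gold, pink, blue, red}
  9. kckcA = {gold, teal, red, gray}
  10. ckckcA = {green, pink, blue}
applying k or c yields no new set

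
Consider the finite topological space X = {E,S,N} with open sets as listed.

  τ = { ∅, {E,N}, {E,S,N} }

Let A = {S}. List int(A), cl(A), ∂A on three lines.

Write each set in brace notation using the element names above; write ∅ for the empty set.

int(A) = ∅
cl(A)  = {S}
∂A     = {S}

U open, U⊆A: ∅. int(A) = ⋃ = ∅
X∖A={E,N}, int(X∖A)={E,N}, hence cl(A)={S}
∂A: remove int from cl → {S}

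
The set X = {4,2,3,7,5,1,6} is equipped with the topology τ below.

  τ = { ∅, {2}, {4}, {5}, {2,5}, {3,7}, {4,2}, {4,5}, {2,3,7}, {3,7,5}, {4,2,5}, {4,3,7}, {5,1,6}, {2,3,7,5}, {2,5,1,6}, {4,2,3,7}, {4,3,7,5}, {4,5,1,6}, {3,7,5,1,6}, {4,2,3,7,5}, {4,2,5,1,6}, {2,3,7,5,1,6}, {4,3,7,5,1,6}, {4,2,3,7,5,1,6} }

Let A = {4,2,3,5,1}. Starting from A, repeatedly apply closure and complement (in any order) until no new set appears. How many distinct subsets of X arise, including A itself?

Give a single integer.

8

closure: X∖int(X∖A) = X∖∅ = {4,2,3,7,5,1,6}
Let k=closure and c=complement:
  1. A     = {4,2,3,5,1}
  2. kA    = {4,2,3,7,5,1,6}
  3. cA    = {7,6}
  4. ckA   = ∅
  5. kcA   = {3,7,1,6}
  6. ckcA  = {4,2,5}
  7. kckcA = {4,2,5,1,6}
  8. ckckcA = {3,7}
— saturated at 8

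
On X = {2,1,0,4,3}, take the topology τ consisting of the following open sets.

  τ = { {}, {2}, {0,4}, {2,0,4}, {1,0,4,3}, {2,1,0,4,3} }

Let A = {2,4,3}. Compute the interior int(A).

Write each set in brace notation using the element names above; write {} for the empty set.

{2}

U open, U⊆A: {}, {2}. int(A) = ⋃ = {2}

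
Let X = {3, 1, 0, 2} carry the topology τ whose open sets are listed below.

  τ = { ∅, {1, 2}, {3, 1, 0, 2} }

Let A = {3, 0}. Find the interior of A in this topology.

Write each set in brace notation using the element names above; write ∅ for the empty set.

∅

U open, U⊆A: ∅. int(A) = ⋃ = ∅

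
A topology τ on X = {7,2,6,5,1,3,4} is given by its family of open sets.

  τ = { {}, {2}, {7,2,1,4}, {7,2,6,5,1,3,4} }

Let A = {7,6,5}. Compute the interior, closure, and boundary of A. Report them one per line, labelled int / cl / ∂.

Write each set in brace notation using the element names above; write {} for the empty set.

int(A) = {}
cl(A)  = {7,6,5,1,3,4}
∂A     = {7,6,5,1,3,4}

open subsets of A: {}; so int(A) = {}
closure: X∖int(X∖A) = X∖{2} = {7,6,5,1,3,4}
∂A = {7,6,5,1,3,4} minus {} = {7,6,5,1,3,4}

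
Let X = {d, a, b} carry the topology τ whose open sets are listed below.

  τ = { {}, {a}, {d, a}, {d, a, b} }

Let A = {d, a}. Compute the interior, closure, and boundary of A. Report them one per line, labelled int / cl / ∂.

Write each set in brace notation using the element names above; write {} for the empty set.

interior: largest open inside A is {d, a} (from {}, {a}, {d, a})
cl via duality: int({b}) = {}, so X∖{} = {d, a, b}
cl∖int = {b}

int(A) = {d, a}
cl(A)  = {d, a, b}
∂A     = {b}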